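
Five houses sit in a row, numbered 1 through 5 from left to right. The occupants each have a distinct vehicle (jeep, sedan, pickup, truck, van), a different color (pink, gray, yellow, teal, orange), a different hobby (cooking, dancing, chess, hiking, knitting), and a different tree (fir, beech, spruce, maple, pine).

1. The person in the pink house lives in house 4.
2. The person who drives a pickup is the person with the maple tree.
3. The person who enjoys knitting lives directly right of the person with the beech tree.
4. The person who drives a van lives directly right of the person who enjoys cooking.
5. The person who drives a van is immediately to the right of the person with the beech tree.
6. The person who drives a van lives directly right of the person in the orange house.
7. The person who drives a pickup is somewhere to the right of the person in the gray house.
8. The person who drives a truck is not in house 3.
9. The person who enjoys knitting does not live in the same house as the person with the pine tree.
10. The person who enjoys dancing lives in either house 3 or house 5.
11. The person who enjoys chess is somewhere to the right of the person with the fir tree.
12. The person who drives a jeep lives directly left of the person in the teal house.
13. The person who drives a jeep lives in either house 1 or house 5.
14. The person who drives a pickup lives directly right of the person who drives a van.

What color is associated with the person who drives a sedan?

orange

From clue 1, the person in the pink house must be in house 4.
From clue 13, the person who drives a jeep must be in house 1.
The person in the teal house is in house 2 (clue 12).
That leaves yellow as the color for house 5.
The person who drives a pickup is narrowed to house 3 or 5; consider each.
Placing it in house 3 leads to a contradiction, so it's in house 5.
By clue 2, the person with the maple tree is in house 5.
By clue 14, the person who drives a van is in house 4.
House 3 vehicle: only sedan fits.
Clue 4: the person who enjoys cooking is in house 3.
Clue 5 places the person with the beech tree in house 3.
From clue 6, the person in the orange house must be in house 3.
House 2 vehicle: only truck fits.
So house 1 gets gray for color.
The only hobby still possible for house 1 is hiking.
That leaves dancing as the hobby for house 5.
The person who enjoys knitting is in house 4 (clue 3).
The only hobby still possible for house 2 is chess.
So house 4 gets spruce for tree.
From clue 11, the person with the fir tree must be in house 1.
House 2's tree must be pine (nothing else left).
So: house 1 = jeep/gray/hiking/fir, house 2 = truck/teal/chess/pine, house 3 = sedan/orange/cooking/beech, house 4 = van/pink/knitting/spruce, house 5 = pickup/yellow/dancing/maple.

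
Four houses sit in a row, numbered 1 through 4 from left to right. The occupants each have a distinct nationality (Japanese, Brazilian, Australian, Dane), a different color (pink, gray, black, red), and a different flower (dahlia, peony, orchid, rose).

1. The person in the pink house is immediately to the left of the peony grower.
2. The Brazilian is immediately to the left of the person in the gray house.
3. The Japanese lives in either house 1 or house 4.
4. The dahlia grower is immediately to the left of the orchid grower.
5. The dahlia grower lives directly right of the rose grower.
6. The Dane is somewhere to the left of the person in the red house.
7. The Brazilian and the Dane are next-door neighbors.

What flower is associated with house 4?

So house 1 gets rose for flower.
Clue 5: the dahlia grower is in house 2.
By clue 4, the orchid grower is in house 3.
So house 1 gets black for color.
So house 4 gets peony for flower.
The person in the pink house is in house 3 (clue 1).
From clue 7, the Dane must be in house 2.
Clue 6: the person in the red house is in house 4.
That leaves gray as the color for house 2.
Clue 2 places the Brazilian in house 1.
So house 3 gets Australian for nationality.
That leaves Japanese as the nationality for house 4.
So: house 1 = Brazilian/black/rose, house 2 = Dane/gray/dahlia, house 3 = Australian/pink/orchid, house 4 = Japanese/red/peony.

peony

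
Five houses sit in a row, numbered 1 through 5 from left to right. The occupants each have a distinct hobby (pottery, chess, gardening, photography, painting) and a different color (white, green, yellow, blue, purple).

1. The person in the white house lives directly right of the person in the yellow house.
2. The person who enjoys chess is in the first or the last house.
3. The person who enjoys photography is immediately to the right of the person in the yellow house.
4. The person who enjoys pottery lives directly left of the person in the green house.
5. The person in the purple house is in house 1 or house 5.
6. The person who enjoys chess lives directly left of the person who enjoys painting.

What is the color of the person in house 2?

yellow

Clue 6: the person who enjoys chess is in house 1.
From clue 6, the person who enjoys painting must be in house 2.
The person who enjoys pottery is narrowed to house 3 or 4; consider each.
Placing it in house 3 leads to a contradiction, so it's in house 4.
Clue 4 places the person in the green house in house 5.
That leaves purple as the color for house 1.
Clue 3: the person who enjoys photography is in house 3.
From clue 3, the person in the yellow house must be in house 2.
House 5 hobby: only gardening fits.
From clue 1, the person in the white house must be in house 3.
So house 4 gets blue for color.
So: house 1 = chess/purple, house 2 = painting/yellow, house 3 = photography/white, house 4 = pottery/blue, house 5 = gardening/green.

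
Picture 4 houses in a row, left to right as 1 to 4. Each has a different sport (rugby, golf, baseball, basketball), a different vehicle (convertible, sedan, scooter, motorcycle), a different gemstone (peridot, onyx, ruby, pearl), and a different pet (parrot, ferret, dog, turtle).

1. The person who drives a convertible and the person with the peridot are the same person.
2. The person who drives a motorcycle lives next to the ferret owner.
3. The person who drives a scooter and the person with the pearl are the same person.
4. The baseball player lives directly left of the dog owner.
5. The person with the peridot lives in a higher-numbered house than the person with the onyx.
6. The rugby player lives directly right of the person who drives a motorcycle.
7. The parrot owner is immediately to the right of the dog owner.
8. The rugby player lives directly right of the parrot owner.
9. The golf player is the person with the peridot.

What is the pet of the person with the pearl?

The rugby player is in house 4 (clue 8).
Clue 8 places the parrot owner in house 3.
That leaves dog as the pet for house 2.
From clue 4, the baseball player must be in house 1.
Clue 6 places the person who drives a motorcycle in house 3.
From clue 1, the person who drives a convertible must be in house 2.
Clue 1: the person with the peridot is in house 2.
Clue 2: the ferret owner is in house 4.
The person with the onyx is in house 1 (clue 5).
Clue 9: the golf player is in house 2.
House 3 sport: only basketball fits.
So house 3 gets ruby for gemstone.
So house 4 gets pearl for gemstone.
That leaves turtle as the pet for house 1.
The person who drives a scooter is in house 4 (clue 3).
That leaves sedan as the vehicle for house 1.
So: house 1 = baseball/sedan/onyx/turtle, house 2 = golf/convertible/peridot/dog, house 3 = basketball/motorcycle/ruby/parrot, house 4 = rugby/scooter/pearl/ferret.

ferret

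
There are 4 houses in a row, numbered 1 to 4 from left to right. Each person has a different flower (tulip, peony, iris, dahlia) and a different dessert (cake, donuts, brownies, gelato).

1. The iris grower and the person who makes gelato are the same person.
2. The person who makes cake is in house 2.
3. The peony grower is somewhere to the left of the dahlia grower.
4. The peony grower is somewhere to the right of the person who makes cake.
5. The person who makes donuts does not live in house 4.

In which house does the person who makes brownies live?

4

From clue 2, the person who makes cake must be in house 2.
The peony grower is in house 3 (clue 4).
By clue 3, the dahlia grower is in house 4.
That leaves tulip as the flower for house 2.
The person who makes gelato is in house 1 (clue 1).
So house 1 gets iris for flower.
That leaves brownies as the dessert for house 4.
That leaves donuts as the dessert for house 3.
So: house 1 = iris/gelato, house 2 = tulip/cake, house 3 = peony/donuts, house 4 = dahlia/brownies.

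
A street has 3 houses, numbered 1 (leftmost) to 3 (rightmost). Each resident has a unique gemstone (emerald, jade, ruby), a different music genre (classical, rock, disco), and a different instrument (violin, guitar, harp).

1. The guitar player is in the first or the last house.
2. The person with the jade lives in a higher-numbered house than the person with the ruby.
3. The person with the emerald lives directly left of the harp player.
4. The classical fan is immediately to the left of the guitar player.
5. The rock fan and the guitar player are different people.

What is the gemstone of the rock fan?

emerald

Clue 4 places the classical fan in house 2.
Clue 4 places the guitar player in house 3.
That leaves jade as the gemstone for house 3.
House 1's music genre must be rock (nothing else left).
So house 3 gets disco for music genre.
That leaves violin as the instrument for house 1.
House 2's instrument must be harp (nothing else left).
Clue 3 places the person with the emerald in house 1.
House 2 gemstone: only ruby fits.
So: house 1 = emerald/rock/violin, house 2 = ruby/classical/harp, house 3 = jade/disco/guitar.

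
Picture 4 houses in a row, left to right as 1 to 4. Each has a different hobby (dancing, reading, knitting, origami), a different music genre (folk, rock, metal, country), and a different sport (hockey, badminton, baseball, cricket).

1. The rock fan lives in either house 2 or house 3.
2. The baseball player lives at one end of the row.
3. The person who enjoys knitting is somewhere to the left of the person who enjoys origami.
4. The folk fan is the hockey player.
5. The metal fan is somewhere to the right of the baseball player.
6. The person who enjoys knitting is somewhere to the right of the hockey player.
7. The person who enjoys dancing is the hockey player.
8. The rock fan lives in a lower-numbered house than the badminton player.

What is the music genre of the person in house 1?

Clue 5: the baseball player is in house 1.
Clue 4 places the folk fan in house 2.
The person who enjoys knitting is in house 3 (clue 6).
From clue 7, the person who enjoys dancing must be in house 2.
House 1 hobby: only reading fits.
House 4's hobby must be origami (nothing else left).
The only music genre still possible for house 1 is country.
House 3's music genre must be rock (nothing else left).
So house 4 gets metal for music genre.
So house 2 gets hockey for sport.
The badminton player is in house 4 (clue 8).
That leaves cricket as the sport for house 3.
So: house 1 = reading/country/baseball, house 2 = dancing/folk/hockey, house 3 = knitting/rock/cricket, house 4 = origami/metal/badminton.

country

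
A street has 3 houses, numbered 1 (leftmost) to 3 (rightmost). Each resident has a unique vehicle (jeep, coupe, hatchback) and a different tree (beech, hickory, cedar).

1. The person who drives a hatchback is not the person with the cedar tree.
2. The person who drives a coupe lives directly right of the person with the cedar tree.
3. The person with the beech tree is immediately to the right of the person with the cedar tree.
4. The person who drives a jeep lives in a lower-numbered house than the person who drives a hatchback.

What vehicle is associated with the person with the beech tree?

coupe

So house 1 gets jeep for vehicle.
The person who drives a coupe is narrowed to house 2 or 3; consider each.
Placing it in house 3 leads to a contradiction, so it's in house 2.
By clue 2, the person with the cedar tree is in house 1.
By clue 3, the person with the beech tree is in house 2.
The only vehicle still possible for house 3 is hatchback.
That leaves hickory as the tree for house 3.
So: house 1 = jeep/cedar, house 2 = coupe/beech, house 3 = hatchback/hickory.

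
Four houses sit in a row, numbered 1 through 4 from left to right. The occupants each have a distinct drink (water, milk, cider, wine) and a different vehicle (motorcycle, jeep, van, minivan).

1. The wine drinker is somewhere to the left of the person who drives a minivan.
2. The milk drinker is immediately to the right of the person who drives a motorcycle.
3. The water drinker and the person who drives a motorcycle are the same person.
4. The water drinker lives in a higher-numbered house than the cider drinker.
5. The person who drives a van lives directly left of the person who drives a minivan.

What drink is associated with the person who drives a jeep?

milk

House 4's drink must be milk (nothing else left).
The person who drives a motorcycle is in house 3 (clue 2).
Clue 3 places the water drinker in house 3.
The person who drives a van is in house 1 (clue 5).
The person who drives a minivan is in house 2 (clue 5).
That leaves jeep as the vehicle for house 4.
The wine drinker is in house 1 (clue 1).
House 2's drink must be cider (nothing else left).
So: house 1 = wine/van, house 2 = cider/minivan, house 3 = water/motorcycle, house 4 = milk/jeep.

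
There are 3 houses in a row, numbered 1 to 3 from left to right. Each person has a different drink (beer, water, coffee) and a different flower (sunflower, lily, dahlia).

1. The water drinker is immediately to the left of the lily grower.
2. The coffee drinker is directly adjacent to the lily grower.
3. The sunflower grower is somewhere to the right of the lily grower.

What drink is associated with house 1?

By clue 3, the sunflower grower is in house 3.
By clue 3, the lily grower is in house 2.
House 1 flower: only dahlia fits.
From clue 1, the water drinker must be in house 1.
So house 2 gets beer for drink.
So house 3 gets coffee for drink.
So: house 1 = water/dahlia, house 2 = beer/lily, house 3 = coffee/sunflower.

water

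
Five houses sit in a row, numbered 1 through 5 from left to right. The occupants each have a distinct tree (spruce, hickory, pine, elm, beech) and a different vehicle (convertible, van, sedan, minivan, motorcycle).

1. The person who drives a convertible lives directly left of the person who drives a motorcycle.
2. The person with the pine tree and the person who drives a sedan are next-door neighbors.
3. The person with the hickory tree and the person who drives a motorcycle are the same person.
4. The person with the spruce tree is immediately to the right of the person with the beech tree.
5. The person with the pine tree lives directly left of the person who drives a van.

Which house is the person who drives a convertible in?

4

The person with the beech tree is narrowed to house 1 or 2 or 3 or 4; consider each.
Placing it in house 1 and house 2 and house 4 leads to a contradiction, so it's in house 3.
Clue 4: the person with the spruce tree is in house 4.
The person with the hickory tree is narrowed to house 2 or 5; consider each.
Placing it in house 2 leads to a contradiction, so it's in house 5.
From clue 3, the person who drives a motorcycle must be in house 5.
From clue 1, the person who drives a convertible must be in house 4.
The person with the elm tree is narrowed to house 1 or 2; consider each.
Placing it in house 2 leads to a contradiction, so it's in house 1.
House 2's tree must be pine (nothing else left).
From clue 5, the person who drives a van must be in house 3.
House 1 vehicle: only sedan fits.
That leaves minivan as the vehicle for house 2.
So: house 1 = elm/sedan, house 2 = pine/minivan, house 3 = beech/van, house 4 = spruce/convertible, house 5 = hickory/motorcycle.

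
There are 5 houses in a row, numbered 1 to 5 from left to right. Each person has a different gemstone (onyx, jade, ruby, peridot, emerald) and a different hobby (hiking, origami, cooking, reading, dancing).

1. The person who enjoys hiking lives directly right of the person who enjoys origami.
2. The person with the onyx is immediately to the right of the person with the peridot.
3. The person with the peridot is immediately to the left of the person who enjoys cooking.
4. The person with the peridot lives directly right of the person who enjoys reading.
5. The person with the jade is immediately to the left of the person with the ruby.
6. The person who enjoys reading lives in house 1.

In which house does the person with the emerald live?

By clue 6, the person who enjoys reading is in house 1.
From clue 4, the person with the peridot must be in house 2.
The person with the onyx is in house 3 (clue 2).
By clue 3, the person who enjoys cooking is in house 3.
House 1 gemstone: only emerald fits.
House 4's gemstone must be jade (nothing else left).
That leaves ruby as the gemstone for house 5.
By clue 1, the person who enjoys hiking is in house 5.
Clue 1 places the person who enjoys origami in house 4.
The only hobby still possible for house 2 is dancing.
So: house 1 = emerald/reading, house 2 = peridot/dancing, house 3 = onyx/cooking, house 4 = jade/origami, house 5 = ruby/hiking.

1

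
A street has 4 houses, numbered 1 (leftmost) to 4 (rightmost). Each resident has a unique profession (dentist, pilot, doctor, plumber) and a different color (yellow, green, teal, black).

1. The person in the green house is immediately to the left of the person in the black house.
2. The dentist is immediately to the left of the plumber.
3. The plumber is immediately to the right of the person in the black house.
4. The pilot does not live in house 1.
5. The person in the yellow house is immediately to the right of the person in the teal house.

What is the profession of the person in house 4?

House 4's color must be yellow (nothing else left).
The person in the teal house is in house 3 (clue 5).
House 1's profession must be doctor (nothing else left).
House 1 color: only green fits.
House 2's color must be black (nothing else left).
The plumber is in house 3 (clue 3).
That leaves pilot as the profession for house 4.
House 2 profession: only dentist fits.
So: house 1 = doctor/green, house 2 = dentist/black, house 3 = plumber/teal, house 4 = pilot/yellow.

pilot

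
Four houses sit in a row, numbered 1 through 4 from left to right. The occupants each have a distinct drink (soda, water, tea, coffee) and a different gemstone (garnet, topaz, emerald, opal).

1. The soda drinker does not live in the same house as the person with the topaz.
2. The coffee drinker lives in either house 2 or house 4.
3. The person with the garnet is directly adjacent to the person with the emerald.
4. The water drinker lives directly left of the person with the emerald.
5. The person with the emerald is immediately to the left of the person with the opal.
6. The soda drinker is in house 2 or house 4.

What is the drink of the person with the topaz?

The only drink still possible for house 3 is tea.
The only drink still possible for house 1 is water.
Clue 4 places the person with the emerald in house 2.
The person with the opal is in house 3 (clue 5).
The person with the garnet is in house 1 (clue 3).
The only gemstone still possible for house 4 is topaz.
From clue 1, the soda drinker must be in house 2.
The only drink still possible for house 4 is coffee.
So: house 1 = water/garnet, house 2 = soda/emerald, house 3 = tea/opal, house 4 = coffee/topaz.

coffee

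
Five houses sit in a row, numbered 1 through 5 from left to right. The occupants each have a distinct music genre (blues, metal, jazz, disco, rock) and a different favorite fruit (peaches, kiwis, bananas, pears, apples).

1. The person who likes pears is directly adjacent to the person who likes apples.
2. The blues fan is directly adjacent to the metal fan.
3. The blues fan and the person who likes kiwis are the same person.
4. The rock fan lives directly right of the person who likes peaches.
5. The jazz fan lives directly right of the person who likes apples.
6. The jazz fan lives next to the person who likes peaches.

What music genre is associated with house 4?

disco

The jazz fan is narrowed to house 2 or 3 or 4 or 5; consider each.
Placing it in house 2 and house 4 and house 5 leads to a contradiction, so it's in house 3.
From clue 5, the person who likes apples must be in house 2.
By clue 4, the rock fan is in house 5.
So house 4 gets peaches for favorite fruit.
Clue 2 places the blues fan in house 1.
By clue 2, the metal fan is in house 2.
The person who likes kiwis is in house 1 (clue 3).
That leaves disco as the music genre for house 4.
That leaves pears as the favorite fruit for house 3.
House 5's favorite fruit must be bananas (nothing else left).
So: house 1 = blues/kiwis, house 2 = metal/apples, house 3 = jazz/pears, house 4 = disco/peaches, house 5 = rock/bananas.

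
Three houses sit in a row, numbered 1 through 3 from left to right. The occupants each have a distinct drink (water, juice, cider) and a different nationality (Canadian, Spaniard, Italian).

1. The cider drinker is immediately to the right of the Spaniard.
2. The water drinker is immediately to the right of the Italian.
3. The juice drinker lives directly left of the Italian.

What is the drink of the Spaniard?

juice

By clue 3, the juice drinker is in house 1.
Clue 3: the Italian is in house 2.
The only nationality still possible for house 3 is Canadian.
Clue 1: the cider drinker is in house 2.
From clue 2, the water drinker must be in house 3.
That leaves Spaniard as the nationality for house 1.
So: house 1 = juice/Spaniard, house 2 = cider/Italian, house 3 = water/Canadian.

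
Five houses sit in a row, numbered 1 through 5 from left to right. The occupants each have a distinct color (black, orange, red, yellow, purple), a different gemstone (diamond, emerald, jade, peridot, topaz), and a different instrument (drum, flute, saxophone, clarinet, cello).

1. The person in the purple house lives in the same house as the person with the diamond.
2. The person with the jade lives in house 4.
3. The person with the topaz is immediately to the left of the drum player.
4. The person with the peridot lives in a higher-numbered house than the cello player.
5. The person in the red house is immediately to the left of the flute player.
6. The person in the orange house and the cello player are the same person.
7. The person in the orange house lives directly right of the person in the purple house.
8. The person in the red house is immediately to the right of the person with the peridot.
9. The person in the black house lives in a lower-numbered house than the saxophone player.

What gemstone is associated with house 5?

Clue 2: the person with the jade is in house 4.
So house 5 gets yellow for color.
Clue 6 places the person in the orange house in house 2.
Clue 6: the cello player is in house 2.
From clue 7, the person in the purple house must be in house 1.
The only gemstone still possible for house 5 is emerald.
House 1's instrument must be clarinet (nothing else left).
Clue 1 places the person with the diamond in house 1.
From clue 4, the person with the peridot must be in house 3.
By clue 8, the person in the red house is in house 4.
House 3's color must be black (nothing else left).
The only gemstone still possible for house 2 is topaz.
That leaves drum as the instrument for house 3.
From clue 5, the flute player must be in house 5.
That leaves saxophone as the instrument for house 4.
So: house 1 = purple/diamond/clarinet, house 2 = orange/topaz/cello, house 3 = black/peridot/drum, house 4 = red/jade/saxophone, house 5 = yellow/emerald/flute.

emerald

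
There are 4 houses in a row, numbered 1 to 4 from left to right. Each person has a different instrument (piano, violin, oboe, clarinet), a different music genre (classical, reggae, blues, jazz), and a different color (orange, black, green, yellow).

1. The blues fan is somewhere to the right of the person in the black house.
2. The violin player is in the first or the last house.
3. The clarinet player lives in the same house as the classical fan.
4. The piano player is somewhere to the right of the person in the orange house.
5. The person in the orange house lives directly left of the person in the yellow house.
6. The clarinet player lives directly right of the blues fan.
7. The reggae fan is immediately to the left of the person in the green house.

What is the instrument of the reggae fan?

violin

The clarinet player is narrowed to house 3 or 4; consider each.
Placing it in house 4 leads to a contradiction, so it's in house 3.
Clue 3 places the classical fan in house 3.
Clue 6: the blues fan is in house 2.
House 4's music genre must be jazz (nothing else left).
Clue 1 places the person in the black house in house 1.
By clue 7, the person in the green house is in house 2.
The only music genre still possible for house 1 is reggae.
House 4's color must be yellow (nothing else left).
From clue 4, the piano player must be in house 4.
That leaves violin as the instrument for house 1.
The only instrument still possible for house 2 is oboe.
So house 3 gets orange for color.
So: house 1 = violin/reggae/black, house 2 = oboe/blues/green, house 3 = clarinet/classical/orange, house 4 = piano/jazz/yellow.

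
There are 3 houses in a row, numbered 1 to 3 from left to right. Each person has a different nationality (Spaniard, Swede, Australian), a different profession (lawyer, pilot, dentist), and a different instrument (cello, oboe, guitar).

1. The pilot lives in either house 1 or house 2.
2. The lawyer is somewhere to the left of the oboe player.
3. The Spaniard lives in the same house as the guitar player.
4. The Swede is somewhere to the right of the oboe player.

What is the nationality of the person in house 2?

The Swede is in house 3 (clue 4).
By clue 4, the oboe player is in house 2.
The only profession still possible for house 3 is dentist.
Clue 2: the lawyer is in house 1.
Clue 3: the Spaniard is in house 1.
From clue 3, the guitar player must be in house 1.
So house 2 gets Australian for nationality.
So house 2 gets pilot for profession.
House 3's instrument must be cello (nothing else left).
So: house 1 = Spaniard/lawyer/guitar, house 2 = Australian/pilot/oboe, house 3 = Swede/dentist/cello.

Australian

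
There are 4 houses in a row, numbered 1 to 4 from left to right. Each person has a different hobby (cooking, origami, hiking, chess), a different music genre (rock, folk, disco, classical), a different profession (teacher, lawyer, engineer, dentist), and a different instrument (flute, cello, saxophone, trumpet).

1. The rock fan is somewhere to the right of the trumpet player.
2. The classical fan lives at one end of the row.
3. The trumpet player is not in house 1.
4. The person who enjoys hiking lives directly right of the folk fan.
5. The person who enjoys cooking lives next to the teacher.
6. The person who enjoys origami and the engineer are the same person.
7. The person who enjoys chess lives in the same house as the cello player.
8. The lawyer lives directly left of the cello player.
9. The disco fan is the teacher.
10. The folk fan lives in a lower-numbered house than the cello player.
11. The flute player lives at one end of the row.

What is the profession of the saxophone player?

The classical fan is narrowed to house 1 or 4; consider each.
Placing it in house 1 leads to a contradiction, so it's in house 4.
From clue 1, the trumpet player must be in house 2.
House 3 music genre: only rock fits.
The person who enjoys chess is narrowed to house 3 or 4; consider each.
Placing it in house 3 leads to a contradiction, so it's in house 4.
By clue 7, the cello player is in house 4.
Clue 8: the lawyer is in house 3.
So house 3 gets saxophone for instrument.
House 4's profession must be dentist (nothing else left).
That leaves flute as the instrument for house 1.
The person who enjoys hiking is narrowed to house 2 or 3; consider each.
Placing it in house 3 leads to a contradiction, so it's in house 2.
By clue 4, the folk fan is in house 1.
House 3's hobby must be cooking (nothing else left).
That leaves disco as the music genre for house 2.
From clue 5, the teacher must be in house 2.
Clue 6 places the engineer in house 1.
The only hobby still possible for house 1 is origami.
So: house 1 = origami/folk/engineer/flute, house 2 = hiking/disco/teacher/trumpet, house 3 = cooking/rock/lawyer/saxophone, house 4 = chess/classical/dentist/cello.

lawyer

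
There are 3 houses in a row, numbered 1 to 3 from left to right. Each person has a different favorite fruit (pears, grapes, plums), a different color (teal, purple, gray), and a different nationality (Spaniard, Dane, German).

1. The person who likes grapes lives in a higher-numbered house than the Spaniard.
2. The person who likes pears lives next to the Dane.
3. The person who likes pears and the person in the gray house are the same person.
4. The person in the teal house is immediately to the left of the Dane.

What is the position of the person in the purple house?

The person who likes grapes is narrowed to house 2 or 3; consider each.
Placing it in house 3 leads to a contradiction, so it's in house 2.
Clue 1 places the Spaniard in house 1.
The Dane is in house 2 (clue 2).
Clue 4 places the person in the teal house in house 1.
House 2 color: only purple fits.
So house 3 gets gray for color.
That leaves German as the nationality for house 3.
By clue 3, the person who likes pears is in house 3.
House 1 favorite fruit: only plums fits.
So: house 1 = plums/teal/Spaniard, house 2 = grapes/purple/Dane, house 3 = pears/gray/German.

2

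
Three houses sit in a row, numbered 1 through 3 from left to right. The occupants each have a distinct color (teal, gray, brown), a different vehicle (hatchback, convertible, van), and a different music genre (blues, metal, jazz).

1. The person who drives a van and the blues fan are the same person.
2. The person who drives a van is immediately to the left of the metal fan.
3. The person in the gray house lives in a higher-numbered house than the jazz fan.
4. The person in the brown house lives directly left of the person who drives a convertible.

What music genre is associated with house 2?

That leaves metal as the music genre for house 3.
From clue 2, the person who drives a van must be in house 2.
The only vehicle still possible for house 1 is hatchback.
House 3's vehicle must be convertible (nothing else left).
From clue 1, the blues fan must be in house 2.
Clue 4 places the person in the brown house in house 2.
House 1's color must be teal (nothing else left).
So house 3 gets gray for color.
So house 1 gets jazz for music genre.
So: house 1 = teal/hatchback/jazz, house 2 = brown/van/blues, house 3 = gray/convertible/metal.

blues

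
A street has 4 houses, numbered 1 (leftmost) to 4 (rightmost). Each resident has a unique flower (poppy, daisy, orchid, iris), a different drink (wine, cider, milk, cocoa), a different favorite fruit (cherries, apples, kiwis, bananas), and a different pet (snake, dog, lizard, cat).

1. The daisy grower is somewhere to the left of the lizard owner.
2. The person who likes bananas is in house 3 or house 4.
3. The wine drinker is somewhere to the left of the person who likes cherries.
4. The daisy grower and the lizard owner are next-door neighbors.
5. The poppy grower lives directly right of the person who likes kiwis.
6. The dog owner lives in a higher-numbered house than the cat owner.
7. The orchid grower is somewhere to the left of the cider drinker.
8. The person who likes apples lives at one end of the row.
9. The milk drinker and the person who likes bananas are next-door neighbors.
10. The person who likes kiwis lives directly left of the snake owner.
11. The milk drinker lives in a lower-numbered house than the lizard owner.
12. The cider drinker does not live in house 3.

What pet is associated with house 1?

House 1's pet must be cat (nothing else left).
The daisy grower is narrowed to house 2 or 3; consider each.
Placing it in house 2 leads to a contradiction, so it's in house 3.
By clue 1, the lizard owner is in house 4.
The person who likes kiwis is in house 1 (clue 10).
By clue 10, the snake owner is in house 2.
House 2 favorite fruit: only cherries fits.
The only favorite fruit still possible for house 3 is bananas.
That leaves apples as the favorite fruit for house 4.
House 3's pet must be dog (nothing else left).
From clue 3, the wine drinker must be in house 1.
The poppy grower is in house 2 (clue 5).
The milk drinker is in house 2 (clue 9).
That leaves orchid as the flower for house 1.
So house 4 gets iris for flower.
That leaves cocoa as the drink for house 3.
House 4's drink must be cider (nothing else left).
So: house 1 = orchid/wine/kiwis/cat, house 2 = poppy/milk/cherries/snake, house 3 = daisy/cocoa/bananas/dog, house 4 = iris/cider/apples/lizard.

cat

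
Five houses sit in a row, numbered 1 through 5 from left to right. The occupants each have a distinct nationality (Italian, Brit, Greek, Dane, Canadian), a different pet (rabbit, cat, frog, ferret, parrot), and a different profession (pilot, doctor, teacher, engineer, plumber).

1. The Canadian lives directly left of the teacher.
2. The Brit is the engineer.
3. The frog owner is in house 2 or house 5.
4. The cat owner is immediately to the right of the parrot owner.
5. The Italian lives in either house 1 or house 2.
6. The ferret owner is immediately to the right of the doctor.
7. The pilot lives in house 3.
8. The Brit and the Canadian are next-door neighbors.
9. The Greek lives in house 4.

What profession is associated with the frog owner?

plumber

By clue 7, the pilot is in house 3.
By clue 9, the Greek is in house 4.
By clue 8, the Brit is in house 2.
House 5 nationality: only Dane fits.
The engineer is in house 2 (clue 2).
The only nationality still possible for house 1 is Italian.
House 3's nationality must be Canadian (nothing else left).
That leaves plumber as the profession for house 5.
So house 1 gets doctor for profession.
House 4's profession must be teacher (nothing else left).
Clue 6 places the ferret owner in house 2.
House 1 pet: only rabbit fits.
The only pet still possible for house 3 is parrot.
That leaves cat as the pet for house 4.
So house 5 gets frog for pet.
So: house 1 = Italian/rabbit/doctor, house 2 = Brit/ferret/engineer, house 3 = Canadian/parrot/pilot, house 4 = Greek/cat/teacher, house 5 = Dane/frog/plumber.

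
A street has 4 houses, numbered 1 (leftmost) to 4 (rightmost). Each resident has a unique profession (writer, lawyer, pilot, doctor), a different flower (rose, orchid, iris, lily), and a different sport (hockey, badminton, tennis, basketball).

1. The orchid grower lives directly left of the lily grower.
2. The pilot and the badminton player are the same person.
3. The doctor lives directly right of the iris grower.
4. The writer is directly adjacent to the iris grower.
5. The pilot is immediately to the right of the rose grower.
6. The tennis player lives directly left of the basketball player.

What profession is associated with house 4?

House 4 flower: only lily fits.
By clue 1, the orchid grower is in house 3.
House 4's profession must be lawyer (nothing else left).
House 1 profession: only writer fits.
Clue 4: the iris grower is in house 2.
So house 1 gets rose for flower.
The doctor is in house 3 (clue 3).
The pilot is in house 2 (clue 5).
By clue 2, the badminton player is in house 2.
By clue 6, the tennis player is in house 3.
The basketball player is in house 4 (clue 6).
House 1's sport must be hockey (nothing else left).
So: house 1 = writer/rose/hockey, house 2 = pilot/iris/badminton, house 3 = doctor/orchid/tennis, house 4 = lawyer/lily/basketball.

lawyer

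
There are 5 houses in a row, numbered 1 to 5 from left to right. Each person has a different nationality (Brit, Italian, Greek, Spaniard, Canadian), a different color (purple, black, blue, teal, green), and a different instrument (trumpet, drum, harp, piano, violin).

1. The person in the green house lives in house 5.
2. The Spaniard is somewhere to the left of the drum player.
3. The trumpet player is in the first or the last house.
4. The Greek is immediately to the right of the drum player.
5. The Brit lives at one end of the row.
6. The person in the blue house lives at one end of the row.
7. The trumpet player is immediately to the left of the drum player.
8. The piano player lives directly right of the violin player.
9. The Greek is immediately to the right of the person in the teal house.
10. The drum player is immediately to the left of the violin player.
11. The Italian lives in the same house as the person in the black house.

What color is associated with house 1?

Clue 1: the person in the green house is in house 5.
By clue 7, the trumpet player is in house 1.
Clue 7: the drum player is in house 2.
Clue 10: the violin player is in house 3.
From clue 2, the Spaniard must be in house 1.
The Greek is in house 3 (clue 4).
From clue 8, the piano player must be in house 4.
Clue 9 places the person in the teal house in house 2.
So house 1 gets blue for color.
House 5 instrument: only harp fits.
Clue 11: the Italian is in house 4.
Clue 11 places the person in the black house in house 4.
House 2 nationality: only Canadian fits.
House 5's nationality must be Brit (nothing else left).
House 3's color must be purple (nothing else left).
So: house 1 = Spaniard/blue/trumpet, house 2 = Canadian/teal/drum, house 3 = Greek/purple/violin, house 4 = Italian/black/piano, house 5 = Brit/green/harp.

blue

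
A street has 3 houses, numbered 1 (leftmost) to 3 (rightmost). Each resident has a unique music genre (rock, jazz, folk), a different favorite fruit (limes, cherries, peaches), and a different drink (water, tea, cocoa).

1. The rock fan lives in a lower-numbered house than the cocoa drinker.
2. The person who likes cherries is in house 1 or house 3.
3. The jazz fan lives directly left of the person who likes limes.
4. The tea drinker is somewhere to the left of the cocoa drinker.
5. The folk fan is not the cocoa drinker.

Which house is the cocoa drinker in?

The only music genre still possible for house 3 is folk.
From clue 5, the cocoa drinker must be in house 2.
So house 3 gets water for drink.
By clue 1, the rock fan is in house 1.
House 2 music genre: only jazz fits.
House 1's drink must be tea (nothing else left).
Clue 3: the person who likes limes is in house 3.
House 1's favorite fruit must be cherries (nothing else left).
That leaves peaches as the favorite fruit for house 2.
So: house 1 = rock/cherries/tea, house 2 = jazz/peaches/cocoa, house 3 = folk/limes/water.

2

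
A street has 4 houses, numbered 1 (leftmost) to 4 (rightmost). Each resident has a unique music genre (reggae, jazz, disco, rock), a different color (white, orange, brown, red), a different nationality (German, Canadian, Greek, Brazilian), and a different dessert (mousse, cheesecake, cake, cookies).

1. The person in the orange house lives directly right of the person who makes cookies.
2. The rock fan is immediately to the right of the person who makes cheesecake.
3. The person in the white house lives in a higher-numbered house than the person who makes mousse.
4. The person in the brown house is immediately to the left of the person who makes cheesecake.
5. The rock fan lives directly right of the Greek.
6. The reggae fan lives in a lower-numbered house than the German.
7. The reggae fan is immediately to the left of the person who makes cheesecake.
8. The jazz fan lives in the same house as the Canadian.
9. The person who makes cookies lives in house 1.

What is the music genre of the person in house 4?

Clue 9: the person who makes cookies is in house 1.
That leaves cake as the dessert for house 4.
By clue 1, the person in the orange house is in house 2.
House 1's color must be brown (nothing else left).
The person who makes cheesecake is in house 2 (clue 4).
The reggae fan is in house 1 (clue 7).
So house 3 gets mousse for dessert.
Clue 2 places the rock fan in house 3.
The person in the white house is in house 4 (clue 3).
From clue 5, the Greek must be in house 2.
House 3 color: only red fits.
That leaves Brazilian as the nationality for house 1.
By clue 8, the jazz fan is in house 4.
Clue 8: the Canadian is in house 4.
House 2's music genre must be disco (nothing else left).
So house 3 gets German for nationality.
So: house 1 = reggae/brown/Brazilian/cookies, house 2 = disco/orange/Greek/cheesecake, house 3 = rock/red/German/mousse, house 4 = jazz/white/Canadian/cake.

jazz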